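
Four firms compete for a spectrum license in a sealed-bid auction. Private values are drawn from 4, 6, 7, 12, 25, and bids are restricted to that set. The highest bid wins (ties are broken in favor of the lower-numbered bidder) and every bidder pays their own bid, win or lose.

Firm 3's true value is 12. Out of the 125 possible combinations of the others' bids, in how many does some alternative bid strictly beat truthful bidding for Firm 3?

Others bid (4, 4, 4): truth gives 0; bid 6 gives 6 > 0. Violating.
Others bid (4, 4, 6): truth gives 0; bid 6 gives 6 > 0. Violating.
Others bid (4, 4, 7): truth gives 0; bid 7 gives 5 > 0. Violating.
Others bid (4, 4, 25): truth gives -12; bid 4 gives -4 > -12. Violating.
Others bid (4, 4, 12): truth gives 0; no alternative beats it.
Others bid (4, 6, 12): truth gives 0; no alternative beats it.
(Checking all 125 profiles: 101 have a profitable deviation, 24 do not.)

101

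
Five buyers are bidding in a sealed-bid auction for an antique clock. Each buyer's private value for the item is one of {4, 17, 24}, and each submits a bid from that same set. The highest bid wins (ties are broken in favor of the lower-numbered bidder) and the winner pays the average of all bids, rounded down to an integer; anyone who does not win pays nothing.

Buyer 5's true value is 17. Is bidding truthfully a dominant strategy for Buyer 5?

No

Consider the case where Buyer 1 bids 4, Buyer 2 bids 4, Buyer 3 bids 4 and Buyer 4 bids 17.
Truthful bid 17: loses, pays 0, utility 0.
Bid 24 instead: wins, pays 10, utility 17 - 10 = 7.
Since 7 > 0, bidding 24 is strictly better here, so truthful bidding is not dominant.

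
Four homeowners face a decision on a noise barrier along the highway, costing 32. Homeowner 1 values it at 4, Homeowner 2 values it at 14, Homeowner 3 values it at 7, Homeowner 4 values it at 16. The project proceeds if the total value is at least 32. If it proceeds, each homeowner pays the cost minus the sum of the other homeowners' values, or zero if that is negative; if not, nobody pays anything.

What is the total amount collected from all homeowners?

Total value 41 ≥ cost 32, so it is built.
Homeowner 1: others sum to 37; max(0, 32 - 37) = 0.
Homeowner 2: others sum to 27; max(0, 32 - 27) = 5.
Homeowner 3: others sum to 34; max(0, 32 - 34) = 0.
Homeowner 4: others sum to 25; max(0, 32 - 25) = 7.
Total collected = 0 + 5 + 0 + 7 = 12.

12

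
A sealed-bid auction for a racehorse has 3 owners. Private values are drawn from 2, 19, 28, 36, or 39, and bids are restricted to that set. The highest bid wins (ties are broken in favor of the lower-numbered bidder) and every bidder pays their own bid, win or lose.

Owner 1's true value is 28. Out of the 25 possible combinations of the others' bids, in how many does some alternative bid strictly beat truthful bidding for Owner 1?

Others bid (2, 2): truth gives 0; bid 2 gives 26 > 0. Violating.
Others bid (2, 19): truth gives 0; bid 19 gives 9 > 0. Violating.
Others bid (2, 36): truth gives -28; bid 2 gives -2 > -28. Violating.
Others bid (2, 39): truth gives -28; bid 2 gives -2 > -28. Violating.
Others bid (2, 28): truth gives 0; no alternative beats it.
Others bid (19, 28): truth gives 0; no alternative beats it.
(Checking all 25 profiles: 20 have a profitable deviation, 5 do not.)

20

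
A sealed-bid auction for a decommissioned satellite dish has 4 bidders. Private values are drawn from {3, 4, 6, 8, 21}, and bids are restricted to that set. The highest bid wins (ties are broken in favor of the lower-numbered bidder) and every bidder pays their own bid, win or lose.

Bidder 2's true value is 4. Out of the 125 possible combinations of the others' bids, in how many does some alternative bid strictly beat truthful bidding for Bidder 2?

121

Others bid (3, 3, 6): truth gives -4; bid 6 gives -2 > -4. Violating.
Others bid (3, 3, 8): truth gives -4; bid 3 gives -3 > -4. Violating.
Others bid (3, 3, 21): truth gives -4; bid 3 gives -3 > -4. Violating.
Others bid (3, 4, 6): truth gives -4; bid 6 gives -2 > -4. Violating.
Others bid (3, 3, 3): truth gives 0; no alternative beats it.
Others bid (3, 3, 4): truth gives 0; no alternative beats it.
(Checking all 125 profiles: 121 have a profitable deviation, 4 do not.)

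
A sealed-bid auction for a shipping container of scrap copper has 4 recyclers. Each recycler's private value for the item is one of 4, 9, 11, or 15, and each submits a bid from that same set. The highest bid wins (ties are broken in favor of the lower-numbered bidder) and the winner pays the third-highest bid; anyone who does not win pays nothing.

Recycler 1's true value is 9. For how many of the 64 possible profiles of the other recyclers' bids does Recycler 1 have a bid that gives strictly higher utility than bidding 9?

6

Others bid (4, 4, 11): truth gives 0; bid 11 gives 5 > 0. Violating.
Others bid (4, 4, 15): truth gives 0; bid 15 gives 5 > 0. Violating.
Others bid (4, 11, 4): truth gives 0; bid 11 gives 5 > 0. Violating.
Others bid (4, 15, 4): truth gives 0; bid 15 gives 5 > 0. Violating.
Others bid (4, 4, 4): truth gives 5; no alternative beats it.
Others bid (4, 4, 9): truth gives 5; no alternative beats it.
(Checking all 64 profiles: 6 have a profitable deviation, 58 do not.)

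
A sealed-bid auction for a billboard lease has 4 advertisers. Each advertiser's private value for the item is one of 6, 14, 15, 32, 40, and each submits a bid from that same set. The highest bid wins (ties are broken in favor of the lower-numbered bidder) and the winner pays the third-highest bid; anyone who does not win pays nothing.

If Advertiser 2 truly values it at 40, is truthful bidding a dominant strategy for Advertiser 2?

Check each profile of the others' bids and compare truth against every alternative bid.
Others bid (6, 6, 40): truth gives 34, best alternative gives 0.
Others bid (6, 40, 6): truth gives 34, best alternative gives 0.
Others bid (32, 6, 6): truth gives 34, best alternative gives 0.
Others bid (6, 14, 40): truth gives 26, best alternative gives 0.
Others bid (6, 40, 14): truth gives 26, best alternative gives 0.
Others bid (14, 6, 40): truth gives 26, best alternative gives 0.
(Remaining 119 profiles checked similarly; truth is weakly best in each.)
In every case the truthful bid is at least as good as any alternative, so it is a dominant strategy.

Yes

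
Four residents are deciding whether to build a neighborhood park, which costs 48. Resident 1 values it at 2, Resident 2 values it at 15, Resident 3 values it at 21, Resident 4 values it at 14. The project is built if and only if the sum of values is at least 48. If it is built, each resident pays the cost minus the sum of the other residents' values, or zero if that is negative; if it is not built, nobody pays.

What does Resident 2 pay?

Total value 52 ≥ cost 48, so the project is built.
The other residents' values sum to 37.
Cost minus that sum is 48 - 37 = 11.

11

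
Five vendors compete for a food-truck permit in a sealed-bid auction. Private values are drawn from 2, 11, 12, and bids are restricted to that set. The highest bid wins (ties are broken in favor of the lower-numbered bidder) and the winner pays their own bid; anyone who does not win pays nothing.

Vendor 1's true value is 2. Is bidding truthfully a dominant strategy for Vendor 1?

Yes

Check each profile of the others' bids and compare truth against every alternative bid.
Others bid (2, 2, 2, 2): truth gives 0, best alternative gives -9.
Others bid (2, 2, 2, 11): truth gives 0, best alternative gives -9.
Others bid (2, 2, 11, 2): truth gives 0, best alternative gives -9.
Others bid (2, 2, 11, 11): truth gives 0, best alternative gives -9.
Others bid (2, 11, 2, 2): truth gives 0, best alternative gives -9.
Others bid (2, 11, 2, 11): truth gives 0, best alternative gives -9.
(Remaining 75 profiles checked similarly; truth is weakly best in each.)
In every case the truthful bid is at least as good as any alternative, so it is a dominant strategy.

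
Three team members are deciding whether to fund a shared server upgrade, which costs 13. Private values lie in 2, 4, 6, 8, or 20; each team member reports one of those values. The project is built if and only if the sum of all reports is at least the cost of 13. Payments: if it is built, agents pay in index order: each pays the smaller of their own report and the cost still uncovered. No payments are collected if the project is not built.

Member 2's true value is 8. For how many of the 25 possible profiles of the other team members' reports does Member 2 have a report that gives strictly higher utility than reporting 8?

Others report (2, 6): truth gives 0; report 6 gives 2 > 0. Violating.
Others report (2, 8): truth gives 0; report 4 gives 4 > 0. Violating.
Others report (2, 20): truth gives 0; report 2 gives 6 > 0. Violating.
Others report (4, 4): truth gives 0; report 6 gives 2 > 0. Violating.
Others report (2, 2): truth gives 0; no alternative beats it.
Others report (2, 4): truth gives 0; no alternative beats it.
(Checking all 25 profiles: 17 have a profitable deviation, 8 do not.)

17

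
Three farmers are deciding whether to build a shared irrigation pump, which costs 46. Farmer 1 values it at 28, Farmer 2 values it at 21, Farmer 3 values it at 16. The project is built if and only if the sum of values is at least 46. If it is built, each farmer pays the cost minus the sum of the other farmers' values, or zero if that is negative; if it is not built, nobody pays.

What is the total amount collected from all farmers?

Total value 65 ≥ cost 46, so it is built.
Farmer 1: others sum to 37; max(0, 46 - 37) = 9.
Farmer 2: others sum to 44; max(0, 46 - 44) = 2.
Farmer 3: others sum to 49; max(0, 46 - 49) = 0.
Total collected = 9 + 2 + 0 = 11.

11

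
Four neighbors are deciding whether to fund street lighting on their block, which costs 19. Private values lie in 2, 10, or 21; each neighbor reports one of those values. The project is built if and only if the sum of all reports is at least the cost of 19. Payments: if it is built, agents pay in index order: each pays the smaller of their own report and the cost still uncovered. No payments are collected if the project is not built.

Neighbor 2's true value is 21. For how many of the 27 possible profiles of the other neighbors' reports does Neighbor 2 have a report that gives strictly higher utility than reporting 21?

16

Others report (2, 2, 10): truth gives 4; report 10 gives 11 > 4. Violating.
Others report (2, 2, 21): truth gives 4; report 2 gives 19 > 4. Violating.
Others report (2, 10, 2): truth gives 4; report 10 gives 11 > 4. Violating.
Others report (2, 10, 10): truth gives 4; report 2 gives 19 > 4. Violating.
Others report (2, 2, 2): truth gives 4; no alternative beats it.
Others report (10, 2, 2): truth gives 12; no alternative beats it.
(Checking all 27 profiles: 16 have a profitable deviation, 11 do not.)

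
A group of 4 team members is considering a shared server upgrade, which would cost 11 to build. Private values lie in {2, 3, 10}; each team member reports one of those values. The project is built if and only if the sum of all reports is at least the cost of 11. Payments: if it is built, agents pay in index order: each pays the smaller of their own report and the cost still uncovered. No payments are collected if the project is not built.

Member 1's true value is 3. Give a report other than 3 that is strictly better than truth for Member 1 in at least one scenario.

2

Suppose Member 2 reports 2, Member 3 reports 2 and Member 4 reports 10.
Report 3: project built, pays 3, utility 3 - 3 = 0.
Report 2: project built, pays 2, utility 3 - 2 = 1.
So reporting 2 beats truth here (1 > 0).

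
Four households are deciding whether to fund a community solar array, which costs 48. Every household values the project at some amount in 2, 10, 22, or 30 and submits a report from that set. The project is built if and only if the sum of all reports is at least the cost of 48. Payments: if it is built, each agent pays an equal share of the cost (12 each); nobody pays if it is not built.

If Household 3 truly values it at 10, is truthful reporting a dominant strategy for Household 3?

Consider the case where Household 1 reports 2, Household 2 reports 10 and Household 4 reports 30.
Truthful report 10: project built, pays 12, utility 10 - 12 = -2.
Report 2 instead: project not built, utility 0.
Since 0 > -2, reporting 2 is strictly better here, so truthful reporting is not dominant.

No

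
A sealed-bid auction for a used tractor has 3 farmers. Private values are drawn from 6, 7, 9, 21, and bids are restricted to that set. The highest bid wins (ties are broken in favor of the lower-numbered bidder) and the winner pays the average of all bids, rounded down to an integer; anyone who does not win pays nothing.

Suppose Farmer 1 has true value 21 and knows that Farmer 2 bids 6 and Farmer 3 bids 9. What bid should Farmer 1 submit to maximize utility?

9

Bid 6: loses, pays 0, utility 0.
Bid 7: loses, pays 0, utility 0.
Bid 9: wins, pays 8, utility 21 - 8 = 13.
Bid 21: wins, pays 12, utility 21 - 12 = 9.
The best choice is 9 with utility 13.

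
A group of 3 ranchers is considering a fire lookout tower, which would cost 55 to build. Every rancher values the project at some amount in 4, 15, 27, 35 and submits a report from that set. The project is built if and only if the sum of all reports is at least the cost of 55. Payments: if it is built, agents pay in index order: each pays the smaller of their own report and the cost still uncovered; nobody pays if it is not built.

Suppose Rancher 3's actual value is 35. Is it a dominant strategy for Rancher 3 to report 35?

Check each profile of the others' reports and compare truth against every alternative report.
Others report (27, 35): truth gives 35, best alternative gives 35.
Others report (35, 27): truth gives 35, best alternative gives 35.
Others report (35, 35): truth gives 35, best alternative gives 35.
Others report (27, 27): truth gives 34, best alternative gives 34.
Others report (15, 35): truth gives 30, best alternative gives 30.
Others report (35, 15): truth gives 30, best alternative gives 30.
(Remaining 10 profiles checked similarly; truth is weakly best in each.)
In every case the truthful report is at least as good as any alternative, so it is a dominant strategy.

Yes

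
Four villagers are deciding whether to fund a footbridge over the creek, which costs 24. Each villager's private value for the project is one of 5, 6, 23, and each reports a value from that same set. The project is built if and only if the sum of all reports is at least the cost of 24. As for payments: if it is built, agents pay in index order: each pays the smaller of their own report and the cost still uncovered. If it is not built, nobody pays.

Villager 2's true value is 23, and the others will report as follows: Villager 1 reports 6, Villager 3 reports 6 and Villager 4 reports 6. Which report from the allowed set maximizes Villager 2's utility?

Report 5: project not built, utility 0.
Report 6: project built, pays 6, utility 23 - 6 = 17.
Report 23: project built, pays 18, utility 23 - 18 = 5.
The best choice is 6 with utility 17.

6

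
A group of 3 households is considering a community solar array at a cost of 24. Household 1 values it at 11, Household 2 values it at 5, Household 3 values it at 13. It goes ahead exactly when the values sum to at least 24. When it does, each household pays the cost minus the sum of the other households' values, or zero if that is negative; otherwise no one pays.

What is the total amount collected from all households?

14

Total value 29 ≥ cost 24, so it is built.
Household 1: others sum to 18; max(0, 24 - 18) = 6.
Household 2: others sum to 24; max(0, 24 - 24) = 0.
Household 3: others sum to 16; max(0, 24 - 16) = 8.
Total collected = 6 + 0 + 8 = 14.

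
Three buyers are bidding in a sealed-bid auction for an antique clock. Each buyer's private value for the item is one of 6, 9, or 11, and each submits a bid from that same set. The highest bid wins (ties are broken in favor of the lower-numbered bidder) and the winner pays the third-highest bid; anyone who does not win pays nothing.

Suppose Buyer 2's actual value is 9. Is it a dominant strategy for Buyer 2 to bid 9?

No

Consider the case where Buyer 1 bids 6 and Buyer 3 bids 11.
Truthful bid 9: loses, pays 0, utility 0.
Bid 11 instead: wins, pays 6, utility 9 - 6 = 3.
Since 3 > 0, bidding 11 is strictly better here, so truthful bidding is not dominant.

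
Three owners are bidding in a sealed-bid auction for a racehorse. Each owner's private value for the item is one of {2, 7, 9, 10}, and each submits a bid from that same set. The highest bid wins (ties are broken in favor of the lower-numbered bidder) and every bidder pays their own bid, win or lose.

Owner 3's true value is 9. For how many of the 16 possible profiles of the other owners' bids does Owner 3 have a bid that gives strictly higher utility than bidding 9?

Others bid (2, 2): truth gives 0; bid 7 gives 2 > 0. Violating.
Others bid (2, 9): truth gives -9; bid 10 gives -1 > -9. Violating.
Others bid (2, 10): truth gives -9; bid 2 gives -2 > -9. Violating.
Others bid (7, 9): truth gives -9; bid 10 gives -1 > -9. Violating.
Others bid (2, 7): truth gives 0; no alternative beats it.
Others bid (7, 2): truth gives 0; no alternative beats it.
(Checking all 16 profiles: 13 have a profitable deviation, 3 do not.)

13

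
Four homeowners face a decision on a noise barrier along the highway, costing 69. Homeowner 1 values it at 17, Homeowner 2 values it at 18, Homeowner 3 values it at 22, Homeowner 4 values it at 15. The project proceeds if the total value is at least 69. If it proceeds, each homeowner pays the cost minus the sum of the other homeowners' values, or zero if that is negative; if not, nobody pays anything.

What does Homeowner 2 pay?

15

Total value 72 ≥ cost 69, so the project is built.
The other homeowners' values sum to 54.
Cost minus that sum is 69 - 54 = 15.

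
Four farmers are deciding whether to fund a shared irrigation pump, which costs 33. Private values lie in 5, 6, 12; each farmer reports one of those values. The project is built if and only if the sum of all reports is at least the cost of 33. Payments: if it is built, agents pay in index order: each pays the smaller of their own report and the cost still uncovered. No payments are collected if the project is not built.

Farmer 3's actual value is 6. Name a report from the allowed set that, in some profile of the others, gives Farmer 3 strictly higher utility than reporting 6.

Suppose Farmer 1 reports 5, Farmer 2 reports 12 and Farmer 4 reports 12.
Report 6: project built, pays 6, utility 6 - 6 = 0.
Report 5: project built, pays 5, utility 6 - 5 = 1.
So reporting 5 beats truth here (1 > 0).

5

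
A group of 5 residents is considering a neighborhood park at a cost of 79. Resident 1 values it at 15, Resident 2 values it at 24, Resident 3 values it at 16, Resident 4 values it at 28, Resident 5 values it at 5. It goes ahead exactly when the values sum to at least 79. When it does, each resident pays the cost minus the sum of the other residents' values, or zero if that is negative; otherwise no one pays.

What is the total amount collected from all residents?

47

Total value 88 ≥ cost 79, so it is built.
Resident 1: others sum to 73; max(0, 79 - 73) = 6.
Resident 2: others sum to 64; max(0, 79 - 64) = 15.
Resident 3: others sum to 72; max(0, 79 - 72) = 7.
Resident 4: others sum to 60; max(0, 79 - 60) = 19.
Resident 5: others sum to 83; max(0, 79 - 83) = 0.
Total collected = 6 + 15 + 7 + 19 + 0 = 47.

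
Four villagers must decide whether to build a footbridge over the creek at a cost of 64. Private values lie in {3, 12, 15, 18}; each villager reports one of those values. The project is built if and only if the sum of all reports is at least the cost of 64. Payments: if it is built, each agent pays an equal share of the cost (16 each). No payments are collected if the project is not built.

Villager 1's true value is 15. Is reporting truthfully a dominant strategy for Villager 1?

No

Consider the case where Villager 2 reports 15, Villager 3 reports 18 and Villager 4 reports 18.
Truthful report 15: project built, pays 16, utility 15 - 16 = -1.
Report 3 instead: project not built, utility 0.
Since 0 > -1, reporting 3 is strictly better here, so truthful reporting is not dominant.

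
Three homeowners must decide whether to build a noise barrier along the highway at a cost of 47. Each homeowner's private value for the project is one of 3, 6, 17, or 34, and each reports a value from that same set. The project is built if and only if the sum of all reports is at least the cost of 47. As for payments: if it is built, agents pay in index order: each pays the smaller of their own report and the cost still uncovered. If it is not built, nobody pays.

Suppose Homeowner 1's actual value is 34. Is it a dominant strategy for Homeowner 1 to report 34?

Consider the case where Homeowner 2 reports 3 and Homeowner 3 reports 34.
Truthful report 34: project built, pays 34, utility 34 - 34 = 0.
Report 17 instead: project built, pays 17, utility 34 - 17 = 17.
Since 17 > 0, reporting 17 is strictly better here, so truthful reporting is not dominant.

No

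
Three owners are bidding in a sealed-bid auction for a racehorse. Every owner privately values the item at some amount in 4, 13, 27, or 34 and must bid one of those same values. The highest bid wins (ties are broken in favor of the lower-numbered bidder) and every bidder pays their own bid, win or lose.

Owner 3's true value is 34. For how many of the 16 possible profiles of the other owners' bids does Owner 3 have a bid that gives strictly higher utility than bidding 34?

Others bid (4, 4): truth gives 0; bid 13 gives 21 > 0. Violating.
Others bid (4, 13): truth gives 0; bid 27 gives 7 > 0. Violating.
Others bid (4, 34): truth gives -34; bid 4 gives -4 > -34. Violating.
Others bid (13, 4): truth gives 0; bid 27 gives 7 > 0. Violating.
Others bid (4, 27): truth gives 0; no alternative beats it.
Others bid (13, 27): truth gives 0; no alternative beats it.
(Checking all 16 profiles: 11 have a profitable deviation, 5 do not.)

11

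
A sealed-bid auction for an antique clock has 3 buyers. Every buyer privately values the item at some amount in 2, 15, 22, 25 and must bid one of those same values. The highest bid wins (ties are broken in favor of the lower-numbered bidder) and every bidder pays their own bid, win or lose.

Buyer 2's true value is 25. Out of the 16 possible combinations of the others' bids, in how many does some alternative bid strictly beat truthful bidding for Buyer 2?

Others bid (2, 2): truth gives 0; bid 15 gives 10 > 0. Violating.
Others bid (2, 15): truth gives 0; bid 15 gives 10 > 0. Violating.
Others bid (2, 22): truth gives 0; bid 22 gives 3 > 0. Violating.
Others bid (15, 2): truth gives 0; bid 22 gives 3 > 0. Violating.
Others bid (2, 25): truth gives 0; no alternative beats it.
Others bid (15, 25): truth gives 0; no alternative beats it.
(Checking all 16 profiles: 10 have a profitable deviation, 6 do not.)

10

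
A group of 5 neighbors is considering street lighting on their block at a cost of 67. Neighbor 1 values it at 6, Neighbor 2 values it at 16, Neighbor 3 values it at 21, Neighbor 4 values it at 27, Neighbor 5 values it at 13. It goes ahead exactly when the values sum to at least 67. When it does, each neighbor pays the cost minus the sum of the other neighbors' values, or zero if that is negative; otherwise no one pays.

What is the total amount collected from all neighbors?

Total value 83 ≥ cost 67, so it is built.
Neighbor 1: others sum to 77; max(0, 67 - 77) = 0.
Neighbor 2: others sum to 67; max(0, 67 - 67) = 0.
Neighbor 3: others sum to 62; max(0, 67 - 62) = 5.
Neighbor 4: others sum to 56; max(0, 67 - 56) = 11.
Neighbor 5: others sum to 70; max(0, 67 - 70) = 0.
Total collected = 0 + 0 + 5 + 11 + 0 = 16.

16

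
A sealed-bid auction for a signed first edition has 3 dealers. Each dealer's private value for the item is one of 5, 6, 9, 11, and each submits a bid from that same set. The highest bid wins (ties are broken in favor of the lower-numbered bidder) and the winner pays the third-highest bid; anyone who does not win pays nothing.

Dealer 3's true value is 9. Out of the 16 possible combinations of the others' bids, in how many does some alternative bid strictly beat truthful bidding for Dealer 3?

Others bid (5, 9): truth gives 0; bid 11 gives 4 > 0. Violating.
Others bid (6, 9): truth gives 0; bid 11 gives 3 > 0. Violating.
Others bid (9, 5): truth gives 0; bid 11 gives 4 > 0. Violating.
Others bid (9, 6): truth gives 0; bid 11 gives 3 > 0. Violating.
Others bid (5, 5): truth gives 4; no alternative beats it.
Others bid (5, 6): truth gives 4; no alternative beats it.
(Checking all 16 profiles: 4 have a profitable deviation, 12 do not.)

4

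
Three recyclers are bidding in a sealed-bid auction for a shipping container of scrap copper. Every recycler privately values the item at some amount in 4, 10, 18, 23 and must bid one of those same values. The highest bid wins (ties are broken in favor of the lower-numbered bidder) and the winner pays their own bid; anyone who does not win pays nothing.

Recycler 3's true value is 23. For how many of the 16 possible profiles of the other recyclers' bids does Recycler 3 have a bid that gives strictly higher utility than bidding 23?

4

Others bid (4, 4): truth gives 0; bid 10 gives 13 > 0. Violating.
Others bid (4, 10): truth gives 0; bid 18 gives 5 > 0. Violating.
Others bid (10, 4): truth gives 0; bid 18 gives 5 > 0. Violating.
Others bid (10, 10): truth gives 0; bid 18 gives 5 > 0. Violating.
Others bid (4, 18): truth gives 0; no alternative beats it.
Others bid (4, 23): truth gives 0; no alternative beats it.
(Checking all 16 profiles: 4 have a profitable deviation, 12 do not.)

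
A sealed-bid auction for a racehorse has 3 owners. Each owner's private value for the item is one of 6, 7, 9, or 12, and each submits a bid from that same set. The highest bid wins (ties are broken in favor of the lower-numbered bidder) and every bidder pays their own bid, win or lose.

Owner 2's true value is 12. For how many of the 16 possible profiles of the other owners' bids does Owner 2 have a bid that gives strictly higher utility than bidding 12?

10

Others bid (6, 6): truth gives 0; bid 7 gives 5 > 0. Violating.
Others bid (6, 7): truth gives 0; bid 7 gives 5 > 0. Violating.
Others bid (6, 9): truth gives 0; bid 9 gives 3 > 0. Violating.
Others bid (7, 6): truth gives 0; bid 9 gives 3 > 0. Violating.
Others bid (6, 12): truth gives 0; no alternative beats it.
Others bid (7, 12): truth gives 0; no alternative beats it.
(Checking all 16 profiles: 10 have a profitable deviation, 6 do not.)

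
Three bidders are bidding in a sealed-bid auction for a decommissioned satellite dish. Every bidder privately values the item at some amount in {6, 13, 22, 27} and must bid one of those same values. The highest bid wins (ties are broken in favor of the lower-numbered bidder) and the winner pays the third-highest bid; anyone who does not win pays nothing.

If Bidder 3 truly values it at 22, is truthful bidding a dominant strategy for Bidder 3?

No

Consider the case where Bidder 1 bids 6 and Bidder 2 bids 22.
Truthful bid 22: loses, pays 0, utility 0.
Bid 27 instead: wins, pays 6, utility 22 - 6 = 16.
Since 16 > 0, bidding 27 is strictly better here, so truthful bidding is not dominant.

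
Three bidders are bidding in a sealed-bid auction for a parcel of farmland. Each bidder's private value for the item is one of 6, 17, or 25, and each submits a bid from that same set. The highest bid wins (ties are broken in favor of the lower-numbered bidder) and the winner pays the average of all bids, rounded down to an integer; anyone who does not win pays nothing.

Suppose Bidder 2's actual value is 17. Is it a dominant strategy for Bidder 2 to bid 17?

Consider the case where Bidder 1 bids 17 and Bidder 3 bids 6.
Truthful bid 17: loses, pays 0, utility 0.
Bid 25 instead: wins, pays 16, utility 17 - 16 = 1.
Since 1 > 0, bidding 25 is strictly better here, so truthful bidding is not dominant.

No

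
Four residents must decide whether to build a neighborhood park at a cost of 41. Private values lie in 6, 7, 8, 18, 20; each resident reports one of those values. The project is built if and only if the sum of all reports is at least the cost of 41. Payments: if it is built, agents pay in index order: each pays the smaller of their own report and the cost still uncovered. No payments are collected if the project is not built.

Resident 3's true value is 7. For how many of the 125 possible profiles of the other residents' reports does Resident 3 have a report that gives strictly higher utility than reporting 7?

33

Others report (6, 18, 18): truth gives 0; report 6 gives 1 > 0. Violating.
Others report (6, 18, 20): truth gives 0; report 6 gives 1 > 0. Violating.
Others report (6, 20, 18): truth gives 0; report 6 gives 1 > 0. Violating.
Others report (6, 20, 20): truth gives 0; report 6 gives 1 > 0. Violating.
Others report (6, 6, 6): truth gives 0; no alternative beats it.
Others report (6, 6, 7): truth gives 0; no alternative beats it.
(Checking all 125 profiles: 33 have a profitable deviation, 92 do not.)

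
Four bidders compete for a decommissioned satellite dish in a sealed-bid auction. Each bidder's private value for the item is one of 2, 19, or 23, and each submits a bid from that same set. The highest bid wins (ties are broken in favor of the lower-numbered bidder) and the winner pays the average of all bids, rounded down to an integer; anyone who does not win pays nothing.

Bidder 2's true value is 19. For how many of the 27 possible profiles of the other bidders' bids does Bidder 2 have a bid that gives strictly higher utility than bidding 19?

Others bid (2, 2, 23): truth gives 0; bid 23 gives 7 > 0. Violating.
Others bid (2, 19, 23): truth gives 0; bid 23 gives 3 > 0. Violating.
Others bid (2, 23, 2): truth gives 0; bid 23 gives 7 > 0. Violating.
Others bid (2, 23, 19): truth gives 0; bid 23 gives 3 > 0. Violating.
Others bid (2, 2, 2): truth gives 13; no alternative beats it.
Others bid (2, 2, 19): truth gives 9; no alternative beats it.
(Checking all 27 profiles: 10 have a profitable deviation, 17 do not.)

10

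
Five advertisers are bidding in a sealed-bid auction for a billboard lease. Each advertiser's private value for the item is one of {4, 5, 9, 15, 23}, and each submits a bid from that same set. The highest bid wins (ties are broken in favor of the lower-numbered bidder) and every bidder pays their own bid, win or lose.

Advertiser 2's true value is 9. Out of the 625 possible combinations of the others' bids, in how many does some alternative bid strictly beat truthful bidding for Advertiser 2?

579

Others bid (4, 4, 4, 4): truth gives 0; bid 5 gives 4 > 0. Violating.
Others bid (4, 4, 4, 5): truth gives 0; bid 5 gives 4 > 0. Violating.
Others bid (4, 4, 4, 15): truth gives -9; bid 4 gives -4 > -9. Violating.
Others bid (4, 4, 4, 23): truth gives -9; bid 4 gives -4 > -9. Violating.
Others bid (4, 4, 4, 9): truth gives 0; no alternative beats it.
Others bid (4, 4, 5, 9): truth gives 0; no alternative beats it.
(Checking all 625 profiles: 579 have a profitable deviation, 46 do not.)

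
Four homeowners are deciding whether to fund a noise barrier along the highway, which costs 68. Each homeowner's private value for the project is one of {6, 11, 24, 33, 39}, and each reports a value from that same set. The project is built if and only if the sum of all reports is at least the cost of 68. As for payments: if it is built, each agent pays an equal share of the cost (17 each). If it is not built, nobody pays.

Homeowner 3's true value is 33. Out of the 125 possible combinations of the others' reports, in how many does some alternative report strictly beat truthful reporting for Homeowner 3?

1

Others report (11, 11, 11): truth gives 0; report 39 gives 16 > 0. Violating.
Others report (6, 6, 6): truth gives 0; no alternative beats it.
Others report (6, 6, 11): truth gives 0; no alternative beats it.
(Checking all 125 profiles: 1 has a profitable deviation, 124 do not.)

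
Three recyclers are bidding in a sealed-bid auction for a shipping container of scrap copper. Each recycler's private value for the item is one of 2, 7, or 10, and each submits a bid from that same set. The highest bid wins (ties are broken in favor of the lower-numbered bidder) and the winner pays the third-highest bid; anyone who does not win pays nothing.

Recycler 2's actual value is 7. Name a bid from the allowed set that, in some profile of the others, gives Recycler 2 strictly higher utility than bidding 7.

10

Suppose Recycler 1 bids 2 and Recycler 3 bids 10.
Bid 7: loses, pays 0, utility 0.
Bid 10: wins, pays 2, utility 7 - 2 = 5.
So bidding 10 beats truth here (5 > 0).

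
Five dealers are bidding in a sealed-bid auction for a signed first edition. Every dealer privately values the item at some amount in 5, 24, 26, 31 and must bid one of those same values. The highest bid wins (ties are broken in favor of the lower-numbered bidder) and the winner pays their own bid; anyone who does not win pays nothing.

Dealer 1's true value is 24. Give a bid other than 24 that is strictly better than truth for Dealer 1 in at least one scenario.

Suppose Dealer 2 bids 5, Dealer 3 bids 5, Dealer 4 bids 5 and Dealer 5 bids 5.
Bid 24: wins, pays 24, utility 24 - 24 = 0.
Bid 5: wins, pays 5, utility 24 - 5 = 19.
So bidding 5 beats truth here (19 > 0).

5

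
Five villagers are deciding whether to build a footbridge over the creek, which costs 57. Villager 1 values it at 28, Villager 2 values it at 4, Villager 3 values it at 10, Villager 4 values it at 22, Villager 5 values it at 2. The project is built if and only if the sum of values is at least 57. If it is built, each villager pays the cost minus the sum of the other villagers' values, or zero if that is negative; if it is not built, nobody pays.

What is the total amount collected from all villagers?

Total value 66 ≥ cost 57, so it is built.
Villager 1: others sum to 38; max(0, 57 - 38) = 19.
Villager 2: others sum to 62; max(0, 57 - 62) = 0.
Villager 3: others sum to 56; max(0, 57 - 56) = 1.
Villager 4: others sum to 44; max(0, 57 - 44) = 13.
Villager 5: others sum to 64; max(0, 57 - 64) = 0.
Total collected = 19 + 0 + 1 + 13 + 0 = 33.

33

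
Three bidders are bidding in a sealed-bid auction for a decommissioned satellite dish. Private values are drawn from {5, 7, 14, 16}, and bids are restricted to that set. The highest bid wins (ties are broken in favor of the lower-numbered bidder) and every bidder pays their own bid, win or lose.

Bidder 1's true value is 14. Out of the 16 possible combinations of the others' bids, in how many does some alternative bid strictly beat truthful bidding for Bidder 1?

Others bid (5, 5): truth gives 0; bid 5 gives 9 > 0. Violating.
Others bid (5, 7): truth gives 0; bid 7 gives 7 > 0. Violating.
Others bid (5, 16): truth gives -14; bid 16 gives -2 > -14. Violating.
Others bid (7, 5): truth gives 0; bid 7 gives 7 > 0. Violating.
Others bid (5, 14): truth gives 0; no alternative beats it.
Others bid (7, 14): truth gives 0; no alternative beats it.
(Checking all 16 profiles: 11 have a profitable deviation, 5 do not.)

11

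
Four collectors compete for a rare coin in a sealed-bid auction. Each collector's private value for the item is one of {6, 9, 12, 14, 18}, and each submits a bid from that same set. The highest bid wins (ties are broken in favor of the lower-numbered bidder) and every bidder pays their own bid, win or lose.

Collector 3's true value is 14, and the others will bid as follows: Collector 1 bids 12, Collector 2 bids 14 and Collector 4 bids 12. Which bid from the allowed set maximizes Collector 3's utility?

18

Bid 6: loses but pays 6, utility -6.
Bid 9: loses but pays 9, utility -9.
Bid 12: loses but pays 12, utility -12.
Bid 14: loses but pays 14, utility -14.
Bid 18: wins, pays 18, utility 14 - 18 = -4.
The best choice is 18 with utility -4.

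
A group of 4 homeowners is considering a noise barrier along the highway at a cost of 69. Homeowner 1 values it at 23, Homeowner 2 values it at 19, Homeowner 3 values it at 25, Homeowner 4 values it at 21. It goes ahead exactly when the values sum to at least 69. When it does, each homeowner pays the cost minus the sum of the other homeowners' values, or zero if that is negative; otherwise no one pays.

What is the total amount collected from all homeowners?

12

Total value 88 ≥ cost 69, so it is built.
Homeowner 1: others sum to 65; max(0, 69 - 65) = 4.
Homeowner 2: others sum to 69; max(0, 69 - 69) = 0.
Homeowner 3: others sum to 63; max(0, 69 - 63) = 6.
Homeowner 4: others sum to 67; max(0, 69 - 67) = 2.
Total collected = 4 + 0 + 6 + 2 = 12.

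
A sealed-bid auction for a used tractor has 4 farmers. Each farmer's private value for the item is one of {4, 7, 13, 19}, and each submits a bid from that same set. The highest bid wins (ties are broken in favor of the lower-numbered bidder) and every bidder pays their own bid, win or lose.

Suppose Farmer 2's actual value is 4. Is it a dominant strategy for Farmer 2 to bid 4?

No

Consider the case where Farmer 1 bids 4, Farmer 3 bids 4 and Farmer 4 bids 4.
Truthful bid 4: loses but pays 4, utility -4.
Bid 7 instead: wins, pays 7, utility 4 - 7 = -3.
Since -3 > -4, bidding 7 is strictly better here, so truthful bidding is not dominant.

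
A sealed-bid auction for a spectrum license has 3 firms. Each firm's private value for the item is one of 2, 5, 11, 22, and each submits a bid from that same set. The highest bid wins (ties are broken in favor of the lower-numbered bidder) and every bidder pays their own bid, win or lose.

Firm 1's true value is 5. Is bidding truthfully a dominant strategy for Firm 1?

No

Consider the case where Firm 2 bids 2 and Firm 3 bids 2.
Truthful bid 5: wins, pays 5, utility 5 - 5 = 0.
Bid 2 instead: wins, pays 2, utility 5 - 2 = 3.
Since 3 > 0, bidding 2 is strictly better here, so truthful bidding is not dominant.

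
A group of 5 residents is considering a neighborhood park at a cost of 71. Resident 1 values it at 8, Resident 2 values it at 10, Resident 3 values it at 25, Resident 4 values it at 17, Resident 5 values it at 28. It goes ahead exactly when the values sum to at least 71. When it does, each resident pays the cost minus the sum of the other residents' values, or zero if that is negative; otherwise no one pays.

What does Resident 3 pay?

Total value 88 ≥ cost 71, so the project is built.
The other residents' values sum to 63.
Cost minus that sum is 71 - 63 = 8.

8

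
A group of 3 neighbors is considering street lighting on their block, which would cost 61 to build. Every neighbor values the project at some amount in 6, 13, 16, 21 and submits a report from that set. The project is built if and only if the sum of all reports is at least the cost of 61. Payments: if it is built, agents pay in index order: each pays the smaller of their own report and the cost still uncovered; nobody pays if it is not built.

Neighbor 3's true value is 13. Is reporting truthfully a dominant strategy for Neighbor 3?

Yes

Check each profile of the others' reports and compare truth against every alternative report.
Others report (6, 6): truth gives 0, best alternative gives 0.
Others report (6, 13): truth gives 0, best alternative gives 0.
Others report (6, 16): truth gives 0, best alternative gives 0.
Others report (6, 21): truth gives 0, best alternative gives 0.
Others report (13, 6): truth gives 0, best alternative gives 0.
Others report (13, 13): truth gives 0, best alternative gives 0.
(Remaining 10 profiles checked similarly; truth is weakly best in each.)
In every case the truthful report is at least as good as any alternative, so it is a dominant strategy.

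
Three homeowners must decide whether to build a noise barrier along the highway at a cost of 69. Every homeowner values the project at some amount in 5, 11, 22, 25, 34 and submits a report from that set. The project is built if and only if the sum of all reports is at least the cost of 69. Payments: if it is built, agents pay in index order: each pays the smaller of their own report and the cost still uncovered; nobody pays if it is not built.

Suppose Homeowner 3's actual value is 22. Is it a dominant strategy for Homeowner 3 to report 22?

Yes

Check each profile of the others' reports and compare truth against every alternative report.
Others report (34, 34): truth gives 21, best alternative gives 21.
Others report (25, 34): truth gives 12, best alternative gives 12.
Others report (34, 25): truth gives 12, best alternative gives 12.
Others report (22, 34): truth gives 9, best alternative gives 9.
Others report (34, 22): truth gives 9, best alternative gives 9.
Others report (25, 25): truth gives 3, best alternative gives 3.
(Remaining 19 profiles checked similarly; truth is weakly best in each.)
In every case the truthful report is at least as good as any alternative, so it is a dominant strategy.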